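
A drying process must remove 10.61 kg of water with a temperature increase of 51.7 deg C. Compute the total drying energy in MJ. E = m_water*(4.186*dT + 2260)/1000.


E = m_water * (4.186 * dT + 2260) / 1000
= 10.61 * (4.186 * 51.7 + 2260) / 1000
= 26.2748 MJ

26.2748 MJ


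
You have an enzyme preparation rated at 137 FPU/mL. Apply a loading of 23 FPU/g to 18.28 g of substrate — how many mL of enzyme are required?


V = dosage * m_sub / activity
V = 23 * 18.28 / 137
V = 3.0689 mL

3.0689 mL


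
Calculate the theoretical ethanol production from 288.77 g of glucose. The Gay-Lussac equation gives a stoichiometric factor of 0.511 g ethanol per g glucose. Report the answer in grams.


Theoretical ethanol yield: m_EtOH = 0.511 * m_glucose
m_EtOH = 0.511 * 288.77 = 147.5615 g

147.5615 g


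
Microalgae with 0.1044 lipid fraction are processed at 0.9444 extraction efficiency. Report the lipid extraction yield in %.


Y = lipid_content * extraction_eff * 100
= 0.1044 * 0.9444 * 100
= 9.8595%

9.8595%


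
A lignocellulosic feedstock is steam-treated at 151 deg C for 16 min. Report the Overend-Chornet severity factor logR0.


logR0 = log10(t * exp((T - 100) / 14.75))
= log10(16 * exp((151 - 100) / 14.75))
= 2.7057

2.7057


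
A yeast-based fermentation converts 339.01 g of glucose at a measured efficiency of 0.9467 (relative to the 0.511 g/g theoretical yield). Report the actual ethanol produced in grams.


Actual ethanol: m = 0.511 * 339.01 * 0.9467
m = 164.0007 g

164.0007 g


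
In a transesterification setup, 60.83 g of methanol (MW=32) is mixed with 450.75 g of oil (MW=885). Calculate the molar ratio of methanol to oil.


Molar ratio = n_MeOH / n_oil = (MeOH/32) / (oil/885) = (MeOH * 885) / (32 * oil)
= (60.83 * 885) / (32 * 450.75)
= 3.7323

3.7323


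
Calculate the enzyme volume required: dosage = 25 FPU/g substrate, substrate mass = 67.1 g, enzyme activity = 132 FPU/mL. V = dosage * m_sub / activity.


V = dosage * m_sub / activity
V = 25 * 67.1 / 132
V = 12.7083 mL

12.7083 mL


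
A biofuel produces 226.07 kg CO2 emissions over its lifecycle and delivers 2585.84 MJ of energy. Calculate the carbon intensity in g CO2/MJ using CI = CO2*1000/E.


CI = CO2 * 1000 / E
= 226.07 * 1000 / 2585.84
= 87.4261 g CO2/MJ

87.4261 g CO2/MJ


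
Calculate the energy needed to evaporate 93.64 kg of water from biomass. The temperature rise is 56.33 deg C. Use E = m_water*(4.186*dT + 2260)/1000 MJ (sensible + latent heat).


E = m_water * (4.186 * dT + 2260) / 1000
= 93.64 * (4.186 * 56.33 + 2260) / 1000
= 233.7065 MJ

233.7065 MJ


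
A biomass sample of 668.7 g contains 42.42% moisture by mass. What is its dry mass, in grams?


Wd = Ww * (1 - MC/100)
= 668.7 * (1 - 42.42/100)
= 385.0375 g

385.0375 g


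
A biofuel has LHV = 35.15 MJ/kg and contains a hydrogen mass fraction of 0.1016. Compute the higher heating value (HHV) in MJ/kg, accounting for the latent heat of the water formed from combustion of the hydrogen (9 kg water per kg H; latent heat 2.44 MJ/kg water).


HHV = LHV + H_frac * 9 * 2.44
= 35.15 + 0.1016 * 9 * 2.44
= 37.3811 MJ/kg

37.3811 MJ/kg


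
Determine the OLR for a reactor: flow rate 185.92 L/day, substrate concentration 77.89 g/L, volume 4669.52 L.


OLR = Q * S / V
= 185.92 * 77.89 / 4669.52
= 3.1012 g/L/day

3.1012 g/L/day


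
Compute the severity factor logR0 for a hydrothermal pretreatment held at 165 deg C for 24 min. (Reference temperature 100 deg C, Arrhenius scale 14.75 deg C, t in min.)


logR0 = log10(t * exp((T - 100) / 14.75))
= log10(24 * exp((165 - 100) / 14.75))
= 3.2941

3.2941


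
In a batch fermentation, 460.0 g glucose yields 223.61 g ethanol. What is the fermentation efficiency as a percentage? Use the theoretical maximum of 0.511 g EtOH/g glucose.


Fermentation efficiency = (actual / (0.511 * glucose)) * 100
= (223.61 / (0.511 * 460.0)) * 100
= 95.1289%

95.1289%


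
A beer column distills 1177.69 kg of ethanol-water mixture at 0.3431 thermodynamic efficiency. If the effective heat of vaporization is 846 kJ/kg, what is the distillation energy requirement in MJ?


E = m * 846 / (eta * 1000)
= 1177.69 * 846 / (0.3431 * 1000)
= 2903.8932 MJ

2903.8932 MJ


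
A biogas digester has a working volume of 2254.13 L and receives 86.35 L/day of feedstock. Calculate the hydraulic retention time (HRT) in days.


HRT = V / Q
= 2254.13 / 86.35
= 26.1046 days

26.1046 days


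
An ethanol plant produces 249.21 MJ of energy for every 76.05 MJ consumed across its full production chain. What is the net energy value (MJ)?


NEV = E_out - E_in
= 249.21 - 76.05
= 173.1600 MJ

173.1600 MJ


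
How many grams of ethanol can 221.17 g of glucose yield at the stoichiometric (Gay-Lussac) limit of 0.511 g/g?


Theoretical ethanol yield: m_EtOH = 0.511 * m_glucose
m_EtOH = 0.511 * 221.17 = 113.0179 g

113.0179 g


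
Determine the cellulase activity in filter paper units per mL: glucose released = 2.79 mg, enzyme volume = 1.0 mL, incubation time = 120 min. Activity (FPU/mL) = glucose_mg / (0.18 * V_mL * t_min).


Activity = glucose_mg / (0.18 mg/umol * V_mL * t_min)
= 2.79 / (0.18 * 1.0 * 120)
= 0.1292 FPU/mL

0.1292 FPU/mL


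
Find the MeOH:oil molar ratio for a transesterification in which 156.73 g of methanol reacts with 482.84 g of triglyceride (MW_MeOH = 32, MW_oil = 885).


Molar ratio = n_MeOH / n_oil = (MeOH/32) / (oil/885) = (MeOH * 885) / (32 * oil)
= (156.73 * 885) / (32 * 482.84)
= 8.9772

8.9772


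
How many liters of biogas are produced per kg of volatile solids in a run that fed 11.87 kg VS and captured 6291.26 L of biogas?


Y = V / VS
= 6291.26 / 11.87
= 530.0135 L/kg VS

530.0135 L/kg VS


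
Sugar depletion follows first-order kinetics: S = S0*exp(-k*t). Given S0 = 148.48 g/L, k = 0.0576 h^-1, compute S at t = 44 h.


S = S0 * exp(-k * t)
S = 148.48 * exp(-0.0576 * 44)
S = 11.7758 g/L

11.7758 g/L


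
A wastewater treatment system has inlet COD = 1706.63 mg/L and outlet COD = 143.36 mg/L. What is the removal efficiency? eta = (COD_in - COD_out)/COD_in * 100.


eta = (COD_in - COD_out) / COD_in * 100
= (1706.63 - 143.36) / 1706.63 * 100
= 91.5998%

91.5998%


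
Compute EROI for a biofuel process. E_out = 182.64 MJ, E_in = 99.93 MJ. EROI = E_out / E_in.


EROI = E_out / E_in
= 182.64 / 99.93
= 1.8277

1.8277


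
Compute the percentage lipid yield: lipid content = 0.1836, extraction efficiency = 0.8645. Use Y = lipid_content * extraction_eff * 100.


Y = lipid_content * extraction_eff * 100
= 0.1836 * 0.8645 * 100
= 15.8722%

15.8722%


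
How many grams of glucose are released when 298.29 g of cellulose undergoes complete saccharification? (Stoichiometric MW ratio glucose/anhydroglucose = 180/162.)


glucose = cellulose * 180/162
= 298.29 * 180/162
= 331.4333 g

331.4333 g


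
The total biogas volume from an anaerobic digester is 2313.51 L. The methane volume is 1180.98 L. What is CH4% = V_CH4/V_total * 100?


CH4% = V_CH4 / V_total * 100
= 1180.98 / 2313.51 * 100
= 51.0471%

51.0471%


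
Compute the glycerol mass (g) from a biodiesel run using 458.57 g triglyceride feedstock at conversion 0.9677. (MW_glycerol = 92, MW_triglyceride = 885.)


glycerol = oil * conv * (92/885)
= 458.57 * 0.9677 * 92 / 885
= 46.1308 g

46.1308 g


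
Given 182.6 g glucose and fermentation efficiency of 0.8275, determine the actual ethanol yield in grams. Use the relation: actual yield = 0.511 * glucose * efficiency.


Actual ethanol: m = 0.511 * 182.6 * 0.8275
m = 77.2129 g

77.2129 g


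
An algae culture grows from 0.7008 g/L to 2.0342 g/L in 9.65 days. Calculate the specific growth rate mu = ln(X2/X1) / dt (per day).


mu = ln(X2/X1) / dt
= ln(2.0342/0.7008) / 9.65
= 0.1104 per day

0.1104 per day


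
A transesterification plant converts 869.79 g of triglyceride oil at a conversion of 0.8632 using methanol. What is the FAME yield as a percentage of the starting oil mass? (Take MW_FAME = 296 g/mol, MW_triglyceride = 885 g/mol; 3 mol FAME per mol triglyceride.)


m_FAME = oil * conv * (3 * 296 / 885) = oil * conv * (888/885)
= 869.79 * 0.8632 * 888 / 885
= 753.3478 g
Y = m_FAME / oil * 100 = conv * (888/885) * 100
= 0.8632 * 888 / 885 * 100
= 86.61%

86.61%


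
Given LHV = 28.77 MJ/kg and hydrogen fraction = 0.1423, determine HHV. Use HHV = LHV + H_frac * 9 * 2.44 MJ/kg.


HHV = LHV + H_frac * 9 * 2.44
= 28.77 + 0.1423 * 9 * 2.44
= 31.8949 MJ/kg

31.8949 MJ/kg


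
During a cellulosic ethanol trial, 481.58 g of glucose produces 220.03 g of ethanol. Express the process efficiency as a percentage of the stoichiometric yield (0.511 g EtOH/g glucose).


Fermentation efficiency = (actual / (0.511 * glucose)) * 100
= (220.03 / (0.511 * 481.58)) * 100
= 89.4113%

89.4113%


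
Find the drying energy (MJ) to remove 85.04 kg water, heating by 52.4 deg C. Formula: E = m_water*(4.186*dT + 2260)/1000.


E = m_water * (4.186 * dT + 2260) / 1000
= 85.04 * (4.186 * 52.4 + 2260) / 1000
= 210.8436 MJ

210.8436 MJ


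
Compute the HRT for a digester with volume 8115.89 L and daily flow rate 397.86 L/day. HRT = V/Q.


HRT = V / Q
= 8115.89 / 397.86
= 20.3989 days

20.3989 days


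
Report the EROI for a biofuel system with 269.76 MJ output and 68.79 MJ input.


EROI = E_out / E_in
= 269.76 / 68.79
= 3.9215

3.9215


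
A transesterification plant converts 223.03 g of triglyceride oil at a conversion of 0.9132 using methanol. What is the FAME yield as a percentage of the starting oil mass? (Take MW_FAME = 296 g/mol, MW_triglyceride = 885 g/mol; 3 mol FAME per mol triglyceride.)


m_FAME = oil * conv * (3 * 296 / 885) = oil * conv * (888/885)
= 223.03 * 0.9132 * 888 / 885
= 204.3614 g
Y = m_FAME / oil * 100 = conv * (888/885) * 100
= 0.9132 * 888 / 885 * 100
= 91.63%

91.63%


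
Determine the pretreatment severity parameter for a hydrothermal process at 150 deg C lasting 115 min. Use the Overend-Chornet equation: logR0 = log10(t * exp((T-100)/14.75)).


logR0 = log10(t * exp((T - 100) / 14.75))
= log10(115 * exp((150 - 100) / 14.75))
= 3.5329

3.5329


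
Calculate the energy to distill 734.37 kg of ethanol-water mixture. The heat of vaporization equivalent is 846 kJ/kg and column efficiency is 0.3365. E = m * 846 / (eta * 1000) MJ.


E = m * 846 / (eta * 1000)
= 734.37 * 846 / (0.3365 * 1000)
= 1846.2913 MJ

1846.2913 MJ


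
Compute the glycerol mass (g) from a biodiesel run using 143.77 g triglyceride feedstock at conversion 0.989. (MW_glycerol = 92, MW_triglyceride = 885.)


glycerol = oil * conv * (92/885)
= 143.77 * 0.989 * 92 / 885
= 14.7812 g

14.7812 g


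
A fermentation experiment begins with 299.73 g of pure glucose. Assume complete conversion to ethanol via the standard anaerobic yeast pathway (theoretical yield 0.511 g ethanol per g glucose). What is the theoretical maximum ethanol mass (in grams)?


Theoretical ethanol yield: m_EtOH = 0.511 * m_glucose
m_EtOH = 0.511 * 299.73 = 153.1620 g

153.1620 g


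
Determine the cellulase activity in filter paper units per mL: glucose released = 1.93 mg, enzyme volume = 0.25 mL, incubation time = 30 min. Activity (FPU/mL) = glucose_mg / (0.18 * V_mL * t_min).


Activity = glucose_mg / (0.18 mg/umol * V_mL * t_min)
= 1.93 / (0.18 * 0.25 * 30)
= 1.4296 FPU/mL

1.4296 FPU/mL


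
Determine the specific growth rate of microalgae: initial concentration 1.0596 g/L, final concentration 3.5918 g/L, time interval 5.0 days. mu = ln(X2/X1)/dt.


mu = ln(X2/X1) / dt
= ln(3.5918/1.0596) / 5.0
= 0.2442 per day

0.2442 per day


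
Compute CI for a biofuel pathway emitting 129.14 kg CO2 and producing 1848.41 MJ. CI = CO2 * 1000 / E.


CI = CO2 * 1000 / E
= 129.14 * 1000 / 1848.41
= 69.8655 g CO2/MJ

69.8655 g CO2/MJ


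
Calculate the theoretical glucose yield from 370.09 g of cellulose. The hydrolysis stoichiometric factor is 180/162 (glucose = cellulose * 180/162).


glucose = cellulose * 180/162
= 370.09 * 180/162
= 411.2111 g

411.2111 g


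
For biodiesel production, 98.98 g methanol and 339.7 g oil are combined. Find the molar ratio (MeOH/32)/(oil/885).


Molar ratio = n_MeOH / n_oil = (MeOH/32) / (oil/885) = (MeOH * 885) / (32 * oil)
= (98.98 * 885) / (32 * 339.7)
= 8.0583

8.0583


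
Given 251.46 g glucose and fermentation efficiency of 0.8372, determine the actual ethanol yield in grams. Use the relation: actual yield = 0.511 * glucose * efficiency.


Actual ethanol: m = 0.511 * 251.46 * 0.8372
m = 107.5769 g

107.5769 g


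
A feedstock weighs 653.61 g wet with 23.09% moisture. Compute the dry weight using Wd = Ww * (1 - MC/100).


Wd = Ww * (1 - MC/100)
= 653.61 * (1 - 23.09/100)
= 502.6915 g

502.6915 g


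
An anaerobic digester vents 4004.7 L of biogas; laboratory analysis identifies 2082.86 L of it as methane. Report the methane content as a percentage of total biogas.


CH4% = V_CH4 / V_total * 100
= 2082.86 / 4004.7 * 100
= 52.0104%

52.0104%


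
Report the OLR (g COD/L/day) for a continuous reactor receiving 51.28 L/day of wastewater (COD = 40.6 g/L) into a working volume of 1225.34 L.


OLR = Q * S / V
= 51.28 * 40.6 / 1225.34
= 1.6991 g/L/day

1.6991 g/L/day


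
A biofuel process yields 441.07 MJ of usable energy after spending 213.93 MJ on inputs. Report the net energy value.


NEV = E_out - E_in
= 441.07 - 213.93
= 227.1400 MJ

227.1400 MJ


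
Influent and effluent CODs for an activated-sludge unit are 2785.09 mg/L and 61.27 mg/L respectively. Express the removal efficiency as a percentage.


eta = (COD_in - COD_out) / COD_in * 100
= (2785.09 - 61.27) / 2785.09 * 100
= 97.8001%

97.8001%


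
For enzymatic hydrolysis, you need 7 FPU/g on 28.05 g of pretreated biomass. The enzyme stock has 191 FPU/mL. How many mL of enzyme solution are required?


V = dosage * m_sub / activity
V = 7 * 28.05 / 191
V = 1.0280 mL

1.0280 mL


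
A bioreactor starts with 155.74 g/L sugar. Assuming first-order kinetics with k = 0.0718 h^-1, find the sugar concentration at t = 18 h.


S = S0 * exp(-k * t)
S = 155.74 * exp(-0.0718 * 18)
S = 42.7679 g/L

42.7679 g/L


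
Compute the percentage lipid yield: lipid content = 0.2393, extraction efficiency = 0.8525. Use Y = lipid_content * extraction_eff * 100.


Y = lipid_content * extraction_eff * 100
= 0.2393 * 0.8525 * 100
= 20.4003%

20.4003%


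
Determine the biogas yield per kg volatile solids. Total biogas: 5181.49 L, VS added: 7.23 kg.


Y = V / VS
= 5181.49 / 7.23
= 716.6653 L/kg VS

716.6653 L/kg VS


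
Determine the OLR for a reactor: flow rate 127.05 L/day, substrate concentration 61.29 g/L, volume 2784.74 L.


OLR = Q * S / V
= 127.05 * 61.29 / 2784.74
= 2.7963 g/L/day

2.7963 g/L/day


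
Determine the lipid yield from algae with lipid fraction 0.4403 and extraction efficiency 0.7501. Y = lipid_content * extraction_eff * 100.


Y = lipid_content * extraction_eff * 100
= 0.4403 * 0.7501 * 100
= 33.0269%

33.0269%


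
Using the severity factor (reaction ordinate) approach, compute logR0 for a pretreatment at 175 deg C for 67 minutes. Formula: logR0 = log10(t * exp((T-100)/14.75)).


logR0 = log10(t * exp((T - 100) / 14.75))
= log10(67 * exp((175 - 100) / 14.75))
= 4.0344

4.0344


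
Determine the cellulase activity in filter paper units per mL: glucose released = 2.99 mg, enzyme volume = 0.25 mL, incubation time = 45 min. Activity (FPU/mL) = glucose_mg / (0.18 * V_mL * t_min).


Activity = glucose_mg / (0.18 mg/umol * V_mL * t_min)
= 2.99 / (0.18 * 0.25 * 45)
= 1.4765 FPU/mL

1.4765 FPU/mL


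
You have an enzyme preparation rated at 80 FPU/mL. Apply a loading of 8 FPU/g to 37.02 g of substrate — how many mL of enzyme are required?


V = dosage * m_sub / activity
V = 8 * 37.02 / 80
V = 3.7020 mL

3.7020 mL


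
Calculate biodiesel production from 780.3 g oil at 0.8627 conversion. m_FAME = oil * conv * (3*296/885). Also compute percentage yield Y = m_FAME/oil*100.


m_FAME = oil * conv * (3 * 296 / 885) = oil * conv * (888/885)
= 780.3 * 0.8627 * 888 / 885
= 675.4467 g
Y = m_FAME / oil * 100 = conv * (888/885) * 100
= 0.8627 * 888 / 885 * 100
= 86.56%

675.4467 g FAME; Y = 86.56%


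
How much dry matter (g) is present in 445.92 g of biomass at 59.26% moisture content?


Wd = Ww * (1 - MC/100)
= 445.92 * (1 - 59.26/100)
= 181.6678 g

181.6678 g


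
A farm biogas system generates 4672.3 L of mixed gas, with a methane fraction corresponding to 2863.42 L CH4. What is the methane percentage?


CH4% = V_CH4 / V_total * 100
= 2863.42 / 4672.3 * 100
= 61.2850%

61.2850%


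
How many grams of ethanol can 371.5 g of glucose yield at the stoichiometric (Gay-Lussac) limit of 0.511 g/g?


Theoretical ethanol yield: m_EtOH = 0.511 * m_glucose
m_EtOH = 0.511 * 371.5 = 189.8365 g

189.8365 g


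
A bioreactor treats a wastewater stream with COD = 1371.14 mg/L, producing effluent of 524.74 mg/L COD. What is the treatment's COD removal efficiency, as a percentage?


eta = (COD_in - COD_out) / COD_in * 100
= (1371.14 - 524.74) / 1371.14 * 100
= 61.7297%

61.7297%


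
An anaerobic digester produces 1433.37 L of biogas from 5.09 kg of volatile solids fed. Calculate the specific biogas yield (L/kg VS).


Y = V / VS
= 1433.37 / 5.09
= 281.6051 L/kg VS

281.6051 L/kg VS


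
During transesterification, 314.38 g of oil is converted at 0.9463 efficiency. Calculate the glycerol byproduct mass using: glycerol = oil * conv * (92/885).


glycerol = oil * conv * (92/885)
= 314.38 * 0.9463 * 92 / 885
= 30.9263 g

30.9263 g


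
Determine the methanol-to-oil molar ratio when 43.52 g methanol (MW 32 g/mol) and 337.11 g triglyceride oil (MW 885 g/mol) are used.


Molar ratio = n_MeOH / n_oil = (MeOH/32) / (oil/885) = (MeOH * 885) / (32 * oil)
= (43.52 * 885) / (32 * 337.11)
= 3.5703

3.5703


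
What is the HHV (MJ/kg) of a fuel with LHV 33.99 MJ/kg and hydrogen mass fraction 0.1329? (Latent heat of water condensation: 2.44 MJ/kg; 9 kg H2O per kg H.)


HHV = LHV + H_frac * 9 * 2.44
= 33.99 + 0.1329 * 9 * 2.44
= 36.9085 MJ/kg

36.9085 MJ/kg


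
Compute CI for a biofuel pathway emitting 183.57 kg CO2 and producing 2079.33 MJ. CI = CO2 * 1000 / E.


CI = CO2 * 1000 / E
= 183.57 * 1000 / 2079.33
= 88.2832 g CO2/MJ

88.2832 g CO2/MJ


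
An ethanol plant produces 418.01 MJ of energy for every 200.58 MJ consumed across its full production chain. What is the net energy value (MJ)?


NEV = E_out - E_in
= 418.01 - 200.58
= 217.4300 MJ

217.4300 MJ


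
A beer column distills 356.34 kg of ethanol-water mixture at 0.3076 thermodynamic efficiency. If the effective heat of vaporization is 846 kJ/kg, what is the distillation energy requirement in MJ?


E = m * 846 / (eta * 1000)
= 356.34 * 846 / (0.3076 * 1000)
= 980.0508 MJ

980.0508 MJ


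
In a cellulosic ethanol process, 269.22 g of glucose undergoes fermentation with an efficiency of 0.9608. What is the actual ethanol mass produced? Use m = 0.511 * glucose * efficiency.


Actual ethanol: m = 0.511 * 269.22 * 0.9608
m = 132.1786 g

132.1786 g


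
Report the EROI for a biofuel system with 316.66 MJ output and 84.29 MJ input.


EROI = E_out / E_in
= 316.66 / 84.29
= 3.7568

3.7568


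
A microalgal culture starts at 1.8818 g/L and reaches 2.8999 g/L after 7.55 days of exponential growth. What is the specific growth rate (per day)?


mu = ln(X2/X1) / dt
= ln(2.8999/1.8818) / 7.55
= 0.0573 per day

0.0573 per day


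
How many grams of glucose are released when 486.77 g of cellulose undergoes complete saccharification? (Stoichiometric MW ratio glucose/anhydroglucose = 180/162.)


glucose = cellulose * 180/162
= 486.77 * 180/162
= 540.8556 g

540.8556 g


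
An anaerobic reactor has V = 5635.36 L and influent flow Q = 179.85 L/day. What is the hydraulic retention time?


HRT = V / Q
= 5635.36 / 179.85
= 31.3337 days

31.3337 days


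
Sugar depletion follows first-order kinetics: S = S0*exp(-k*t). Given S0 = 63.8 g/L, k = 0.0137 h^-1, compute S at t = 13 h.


S = S0 * exp(-k * t)
S = 63.8 * exp(-0.0137 * 13)
S = 53.3916 g/L

53.3916 g/L


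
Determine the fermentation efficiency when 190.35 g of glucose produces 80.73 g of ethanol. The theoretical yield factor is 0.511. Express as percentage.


Fermentation efficiency = (actual / (0.511 * glucose)) * 100
= (80.73 / (0.511 * 190.35)) * 100
= 82.9968%

82.9968%


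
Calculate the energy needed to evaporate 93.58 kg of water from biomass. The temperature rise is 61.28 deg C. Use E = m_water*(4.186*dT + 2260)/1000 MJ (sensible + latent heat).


E = m_water * (4.186 * dT + 2260) / 1000
= 93.58 * (4.186 * 61.28 + 2260) / 1000
= 235.4958 MJ

235.4958 MJ


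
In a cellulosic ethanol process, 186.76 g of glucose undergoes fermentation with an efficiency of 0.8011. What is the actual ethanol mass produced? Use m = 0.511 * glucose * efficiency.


Actual ethanol: m = 0.511 * 186.76 * 0.8011
m = 76.4525 g

76.4525 g


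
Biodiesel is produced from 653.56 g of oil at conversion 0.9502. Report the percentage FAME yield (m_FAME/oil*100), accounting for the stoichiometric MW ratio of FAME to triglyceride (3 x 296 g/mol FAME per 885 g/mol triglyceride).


m_FAME = oil * conv * (3 * 296 / 885) = oil * conv * (888/885)
= 653.56 * 0.9502 * 888 / 885
= 623.1178 g
Y = m_FAME / oil * 100 = conv * (888/885) * 100
= 0.9502 * 888 / 885 * 100
= 95.34%

95.34%


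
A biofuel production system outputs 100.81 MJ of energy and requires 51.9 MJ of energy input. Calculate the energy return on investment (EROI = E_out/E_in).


EROI = E_out / E_in
= 100.81 / 51.9
= 1.9424

1.9424


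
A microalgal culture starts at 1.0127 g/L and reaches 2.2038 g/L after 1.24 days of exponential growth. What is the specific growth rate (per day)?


mu = ln(X2/X1) / dt
= ln(2.2038/1.0127) / 1.24
= 0.6271 per day

0.6271 per day


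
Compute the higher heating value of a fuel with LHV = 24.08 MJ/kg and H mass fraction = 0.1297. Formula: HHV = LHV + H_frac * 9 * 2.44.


HHV = LHV + H_frac * 9 * 2.44
= 24.08 + 0.1297 * 9 * 2.44
= 26.9282 MJ/kg

26.9282 MJ/kg


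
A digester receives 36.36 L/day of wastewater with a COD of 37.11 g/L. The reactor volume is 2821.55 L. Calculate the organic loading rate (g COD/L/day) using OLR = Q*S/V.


OLR = Q * S / V
= 36.36 * 37.11 / 2821.55
= 0.4782 g/L/day

0.4782 g/L/day


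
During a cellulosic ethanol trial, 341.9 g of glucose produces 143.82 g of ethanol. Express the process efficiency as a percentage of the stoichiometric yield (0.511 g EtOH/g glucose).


Fermentation efficiency = (actual / (0.511 * glucose)) * 100
= (143.82 / (0.511 * 341.9)) * 100
= 82.3188%

82.3188%


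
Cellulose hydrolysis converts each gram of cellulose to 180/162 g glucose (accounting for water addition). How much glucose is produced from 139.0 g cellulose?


glucose = cellulose * 180/162
= 139.0 * 180/162
= 154.4444 g

154.4444 g


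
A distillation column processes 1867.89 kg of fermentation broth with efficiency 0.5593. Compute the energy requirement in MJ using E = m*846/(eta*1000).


E = m * 846 / (eta * 1000)
= 1867.89 * 846 / (0.5593 * 1000)
= 2825.3798 MJ

2825.3798 MJ


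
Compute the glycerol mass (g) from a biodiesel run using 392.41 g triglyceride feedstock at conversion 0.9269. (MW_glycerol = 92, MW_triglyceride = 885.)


glycerol = oil * conv * (92/885)
= 392.41 * 0.9269 * 92 / 885
= 37.8109 g

37.8109 g


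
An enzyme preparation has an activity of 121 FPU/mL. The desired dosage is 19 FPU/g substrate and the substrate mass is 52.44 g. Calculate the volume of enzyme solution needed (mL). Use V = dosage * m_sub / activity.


V = dosage * m_sub / activity
V = 19 * 52.44 / 121
V = 8.2344 mL

8.2344 mL


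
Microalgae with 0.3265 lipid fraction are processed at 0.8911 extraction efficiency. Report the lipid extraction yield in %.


Y = lipid_content * extraction_eff * 100
= 0.3265 * 0.8911 * 100
= 29.0944%

29.0944%


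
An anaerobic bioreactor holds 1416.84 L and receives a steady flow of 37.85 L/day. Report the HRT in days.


HRT = V / Q
= 1416.84 / 37.85
= 37.4330 days

37.4330 days


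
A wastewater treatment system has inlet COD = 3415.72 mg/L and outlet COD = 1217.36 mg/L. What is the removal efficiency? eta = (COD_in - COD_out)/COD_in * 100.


eta = (COD_in - COD_out) / COD_in * 100
= (3415.72 - 1217.36) / 3415.72 * 100
= 64.3601%

64.3601%


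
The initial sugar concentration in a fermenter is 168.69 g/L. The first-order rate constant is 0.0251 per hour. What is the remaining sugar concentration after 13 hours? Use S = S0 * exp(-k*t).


S = S0 * exp(-k * t)
S = 168.69 * exp(-0.0251 * 13)
S = 121.7248 g/L

121.7248 g/L


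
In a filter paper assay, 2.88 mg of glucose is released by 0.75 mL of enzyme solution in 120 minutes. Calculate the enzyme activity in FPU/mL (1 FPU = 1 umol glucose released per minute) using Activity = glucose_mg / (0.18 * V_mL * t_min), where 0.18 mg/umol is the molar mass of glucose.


Activity = glucose_mg / (0.18 mg/umol * V_mL * t_min)
= 2.88 / (0.18 * 0.75 * 120)
= 0.1778 FPU/mL

0.1778 FPU/mL


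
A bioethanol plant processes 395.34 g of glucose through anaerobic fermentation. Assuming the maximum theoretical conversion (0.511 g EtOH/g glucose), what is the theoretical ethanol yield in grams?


Theoretical ethanol yield: m_EtOH = 0.511 * m_glucose
m_EtOH = 0.511 * 395.34 = 202.0187 g

202.0187 g


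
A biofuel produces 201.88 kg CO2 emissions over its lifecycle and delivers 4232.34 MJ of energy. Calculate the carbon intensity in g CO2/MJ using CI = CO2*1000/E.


CI = CO2 * 1000 / E
= 201.88 * 1000 / 4232.34
= 47.6994 g CO2/MJ

47.6994 g CO2/MJ


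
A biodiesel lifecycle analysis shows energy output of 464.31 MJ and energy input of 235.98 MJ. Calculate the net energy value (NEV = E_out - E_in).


NEV = E_out - E_in
= 464.31 - 235.98
= 228.3300 MJ

228.3300 MJ


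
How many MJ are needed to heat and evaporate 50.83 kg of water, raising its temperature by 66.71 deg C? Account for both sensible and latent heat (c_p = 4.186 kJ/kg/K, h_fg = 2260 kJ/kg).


E = m_water * (4.186 * dT + 2260) / 1000
= 50.83 * (4.186 * 66.71 + 2260) / 1000
= 129.0700 MJ

129.0700 MJ


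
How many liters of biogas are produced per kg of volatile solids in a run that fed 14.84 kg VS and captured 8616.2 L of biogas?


Y = V / VS
= 8616.2 / 14.84
= 580.6065 L/kg VS

580.6065 L/kg VS


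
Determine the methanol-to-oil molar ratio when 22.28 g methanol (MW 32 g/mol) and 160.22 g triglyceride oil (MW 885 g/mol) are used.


Molar ratio = n_MeOH / n_oil = (MeOH/32) / (oil/885) = (MeOH * 885) / (32 * oil)
= (22.28 * 885) / (32 * 160.22)
= 3.8458

3.8458


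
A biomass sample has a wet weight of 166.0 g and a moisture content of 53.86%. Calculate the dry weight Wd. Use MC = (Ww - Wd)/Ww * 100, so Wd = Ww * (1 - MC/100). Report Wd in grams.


Wd = Ww * (1 - MC/100)
= 166.0 * (1 - 53.86/100)
= 76.5924 g

76.5924 g


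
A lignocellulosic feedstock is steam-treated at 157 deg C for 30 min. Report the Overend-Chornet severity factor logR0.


logR0 = log10(t * exp((T - 100) / 14.75))
= log10(30 * exp((157 - 100) / 14.75))
= 3.1554

3.1554


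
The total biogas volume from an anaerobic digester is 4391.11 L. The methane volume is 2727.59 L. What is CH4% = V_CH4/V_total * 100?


CH4% = V_CH4 / V_total * 100
= 2727.59 / 4391.11 * 100
= 62.1162%

62.1162%


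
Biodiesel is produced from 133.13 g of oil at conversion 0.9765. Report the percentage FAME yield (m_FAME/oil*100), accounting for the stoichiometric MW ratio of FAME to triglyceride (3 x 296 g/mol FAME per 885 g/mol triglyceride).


m_FAME = oil * conv * (3 * 296 / 885) = oil * conv * (888/885)
= 133.13 * 0.9765 * 888 / 885
= 130.4421 g
Y = m_FAME / oil * 100 = conv * (888/885) * 100
= 0.9765 * 888 / 885 * 100
= 97.98%

97.98%


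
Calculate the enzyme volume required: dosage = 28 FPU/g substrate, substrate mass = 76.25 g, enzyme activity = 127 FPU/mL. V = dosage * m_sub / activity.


V = dosage * m_sub / activity
V = 28 * 76.25 / 127
V = 16.8110 mL

16.8110 mL


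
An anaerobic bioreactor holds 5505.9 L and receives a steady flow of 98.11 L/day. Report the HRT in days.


HRT = V / Q
= 5505.9 / 98.11
= 56.1197 days

56.1197 days


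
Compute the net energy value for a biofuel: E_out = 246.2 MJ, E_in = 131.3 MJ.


NEV = E_out - E_in
= 246.2 - 131.3
= 114.9000 MJ

114.9000 MJ


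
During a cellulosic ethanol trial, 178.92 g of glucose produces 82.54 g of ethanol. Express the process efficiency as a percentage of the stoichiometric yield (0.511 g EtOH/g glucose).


Fermentation efficiency = (actual / (0.511 * glucose)) * 100
= (82.54 / (0.511 * 178.92)) * 100
= 90.2786%

90.2786%


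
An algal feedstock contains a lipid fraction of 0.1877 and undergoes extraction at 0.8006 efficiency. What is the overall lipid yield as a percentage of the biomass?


Y = lipid_content * extraction_eff * 100
= 0.1877 * 0.8006 * 100
= 15.0273%

15.0273%


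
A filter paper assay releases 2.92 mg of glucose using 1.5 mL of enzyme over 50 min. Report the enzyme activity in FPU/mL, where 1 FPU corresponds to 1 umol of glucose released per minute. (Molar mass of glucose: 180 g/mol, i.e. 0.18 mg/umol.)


Activity = glucose_mg / (0.18 mg/umol * V_mL * t_min)
= 2.92 / (0.18 * 1.5 * 50)
= 0.2163 FPU/mL

0.2163 FPU/mL


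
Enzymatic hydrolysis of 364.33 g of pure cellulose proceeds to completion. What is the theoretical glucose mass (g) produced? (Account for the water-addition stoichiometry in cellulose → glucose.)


glucose = cellulose * 180/162
= 364.33 * 180/162
= 404.8111 g

404.8111 g


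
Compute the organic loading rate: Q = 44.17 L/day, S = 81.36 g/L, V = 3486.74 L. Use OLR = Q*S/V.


OLR = Q * S / V
= 44.17 * 81.36 / 3486.74
= 1.0307 g/L/day

1.0307 g/L/day


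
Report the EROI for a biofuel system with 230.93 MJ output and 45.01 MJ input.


EROI = E_out / E_in
= 230.93 / 45.01
= 5.1306

5.1306


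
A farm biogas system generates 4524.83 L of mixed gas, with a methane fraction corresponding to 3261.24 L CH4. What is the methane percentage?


CH4% = V_CH4 / V_total * 100
= 3261.24 / 4524.83 * 100
= 72.0743%

72.0743%


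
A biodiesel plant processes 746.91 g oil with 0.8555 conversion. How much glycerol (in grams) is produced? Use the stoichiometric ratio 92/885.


glycerol = oil * conv * (92/885)
= 746.91 * 0.8555 * 92 / 885
= 66.4252 g

66.4252 g


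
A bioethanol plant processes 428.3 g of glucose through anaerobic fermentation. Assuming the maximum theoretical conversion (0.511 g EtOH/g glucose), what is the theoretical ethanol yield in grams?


Theoretical ethanol yield: m_EtOH = 0.511 * m_glucose
m_EtOH = 0.511 * 428.3 = 218.8613 g

218.8613 g


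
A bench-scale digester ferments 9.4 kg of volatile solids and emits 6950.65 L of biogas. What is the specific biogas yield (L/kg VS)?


Y = V / VS
= 6950.65 / 9.4
= 739.4309 L/kg VS

739.4309 L/kg VS


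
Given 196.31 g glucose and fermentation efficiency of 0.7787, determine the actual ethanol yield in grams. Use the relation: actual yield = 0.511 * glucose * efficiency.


Actual ethanol: m = 0.511 * 196.31 * 0.7787
m = 78.1148 g

78.1148 g


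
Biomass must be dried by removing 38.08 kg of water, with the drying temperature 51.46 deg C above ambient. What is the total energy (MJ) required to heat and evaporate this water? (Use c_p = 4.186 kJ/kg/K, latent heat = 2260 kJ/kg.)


E = m_water * (4.186 * dT + 2260) / 1000
= 38.08 * (4.186 * 51.46 + 2260) / 1000
= 94.2637 MJ

94.2637 MJ


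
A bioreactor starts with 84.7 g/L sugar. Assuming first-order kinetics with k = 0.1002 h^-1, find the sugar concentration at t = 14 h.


S = S0 * exp(-k * t)
S = 84.7 * exp(-0.1002 * 14)
S = 20.8284 g/L

20.8284 g/L


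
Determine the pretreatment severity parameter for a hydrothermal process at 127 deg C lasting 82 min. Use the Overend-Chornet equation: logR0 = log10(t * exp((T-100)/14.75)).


logR0 = log10(t * exp((T - 100) / 14.75))
= log10(82 * exp((127 - 100) / 14.75))
= 2.7088

2.7088


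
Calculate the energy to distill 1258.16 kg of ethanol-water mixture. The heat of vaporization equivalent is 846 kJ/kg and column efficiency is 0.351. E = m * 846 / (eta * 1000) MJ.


E = m * 846 / (eta * 1000)
= 1258.16 * 846 / (0.351 * 1000)
= 3032.4882 MJ

3032.4882 MJ


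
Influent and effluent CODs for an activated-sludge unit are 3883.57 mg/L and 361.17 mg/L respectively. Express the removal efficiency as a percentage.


eta = (COD_in - COD_out) / COD_in * 100
= (3883.57 - 361.17) / 3883.57 * 100
= 90.7001%

90.7001%


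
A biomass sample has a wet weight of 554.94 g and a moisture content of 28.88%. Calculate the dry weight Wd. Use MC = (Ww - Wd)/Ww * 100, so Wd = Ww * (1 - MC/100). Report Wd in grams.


Wd = Ww * (1 - MC/100)
= 554.94 * (1 - 28.88/100)
= 394.6733 g

394.6733 g


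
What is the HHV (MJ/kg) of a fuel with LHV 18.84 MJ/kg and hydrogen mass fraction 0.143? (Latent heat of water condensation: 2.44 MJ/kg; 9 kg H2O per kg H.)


HHV = LHV + H_frac * 9 * 2.44
= 18.84 + 0.143 * 9 * 2.44
= 21.9803 MJ/kg

21.9803 MJ/kg


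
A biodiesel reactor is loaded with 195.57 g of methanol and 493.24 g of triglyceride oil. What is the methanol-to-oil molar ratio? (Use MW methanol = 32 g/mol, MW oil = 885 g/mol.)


Molar ratio = n_MeOH / n_oil = (MeOH/32) / (oil/885) = (MeOH * 885) / (32 * oil)
= (195.57 * 885) / (32 * 493.24)
= 10.9657

10.9657


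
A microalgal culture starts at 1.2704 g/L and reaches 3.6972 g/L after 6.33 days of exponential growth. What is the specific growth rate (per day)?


mu = ln(X2/X1) / dt
= ln(3.6972/1.2704) / 6.33
= 0.1688 per day

0.1688 per day


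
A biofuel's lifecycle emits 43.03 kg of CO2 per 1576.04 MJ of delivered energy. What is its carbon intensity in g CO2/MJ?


CI = CO2 * 1000 / E
= 43.03 * 1000 / 1576.04
= 27.3026 g CO2/MJ

27.3026 g CO2/MJ


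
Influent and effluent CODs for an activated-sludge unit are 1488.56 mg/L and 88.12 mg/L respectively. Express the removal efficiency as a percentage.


eta = (COD_in - COD_out) / COD_in * 100
= (1488.56 - 88.12) / 1488.56 * 100
= 94.0802%

94.0802%


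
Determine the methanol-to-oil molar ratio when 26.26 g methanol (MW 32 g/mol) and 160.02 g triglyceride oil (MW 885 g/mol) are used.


Molar ratio = n_MeOH / n_oil = (MeOH/32) / (oil/885) = (MeOH * 885) / (32 * oil)
= (26.26 * 885) / (32 * 160.02)
= 4.5385

4.5385


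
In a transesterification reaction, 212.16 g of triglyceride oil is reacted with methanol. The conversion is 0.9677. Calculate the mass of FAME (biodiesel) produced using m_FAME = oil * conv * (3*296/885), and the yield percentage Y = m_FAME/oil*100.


m_FAME = oil * conv * (3 * 296 / 885) = oil * conv * (888/885)
= 212.16 * 0.9677 * 888 / 885
= 206.0032 g
Y = m_FAME / oil * 100 = conv * (888/885) * 100
= 0.9677 * 888 / 885 * 100
= 97.10%

206.0032 g FAME; Y = 97.10%


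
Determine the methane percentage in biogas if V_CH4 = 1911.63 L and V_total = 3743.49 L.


CH4% = V_CH4 / V_total * 100
= 1911.63 / 3743.49 * 100
= 51.0654%

51.0654%


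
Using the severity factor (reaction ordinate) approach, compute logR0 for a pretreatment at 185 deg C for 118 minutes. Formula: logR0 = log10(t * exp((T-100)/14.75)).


logR0 = log10(t * exp((T - 100) / 14.75))
= log10(118 * exp((185 - 100) / 14.75))
= 4.5746

4.5746


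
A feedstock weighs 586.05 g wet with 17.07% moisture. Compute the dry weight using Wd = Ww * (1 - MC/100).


Wd = Ww * (1 - MC/100)
= 586.05 * (1 - 17.07/100)
= 486.0113 g

486.0113 g


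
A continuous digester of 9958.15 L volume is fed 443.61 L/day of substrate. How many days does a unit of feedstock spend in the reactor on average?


HRT = V / Q
= 9958.15 / 443.61
= 22.4480 days

22.4480 days


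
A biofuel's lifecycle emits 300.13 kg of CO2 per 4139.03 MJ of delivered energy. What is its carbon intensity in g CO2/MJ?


CI = CO2 * 1000 / E
= 300.13 * 1000 / 4139.03
= 72.5122 g CO2/MJ

72.5122 g CO2/MJ


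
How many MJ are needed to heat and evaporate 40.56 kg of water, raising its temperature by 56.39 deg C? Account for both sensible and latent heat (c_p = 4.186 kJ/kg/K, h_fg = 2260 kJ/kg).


E = m_water * (4.186 * dT + 2260) / 1000
= 40.56 * (4.186 * 56.39 + 2260) / 1000
= 101.2397 MJ

101.2397 MJ


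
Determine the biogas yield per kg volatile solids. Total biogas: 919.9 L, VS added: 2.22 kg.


Y = V / VS
= 919.9 / 2.22
= 414.3694 L/kg VS

414.3694 L/kg VS


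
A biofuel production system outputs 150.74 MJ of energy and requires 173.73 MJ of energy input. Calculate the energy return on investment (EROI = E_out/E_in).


EROI = E_out / E_in
= 150.74 / 173.73
= 0.8677

0.8677


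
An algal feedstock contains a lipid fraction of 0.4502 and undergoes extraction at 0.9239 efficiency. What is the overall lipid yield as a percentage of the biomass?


Y = lipid_content * extraction_eff * 100
= 0.4502 * 0.9239 * 100
= 41.5940%

41.5940%


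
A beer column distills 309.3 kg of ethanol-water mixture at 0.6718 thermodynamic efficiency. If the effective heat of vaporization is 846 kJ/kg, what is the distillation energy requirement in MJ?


E = m * 846 / (eta * 1000)
= 309.3 * 846 / (0.6718 * 1000)
= 389.5025 MJ

389.5025 MJ


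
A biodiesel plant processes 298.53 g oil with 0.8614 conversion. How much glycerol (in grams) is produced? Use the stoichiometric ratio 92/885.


glycerol = oil * conv * (92/885)
= 298.53 * 0.8614 * 92 / 885
= 26.7324 g

26.7324 g


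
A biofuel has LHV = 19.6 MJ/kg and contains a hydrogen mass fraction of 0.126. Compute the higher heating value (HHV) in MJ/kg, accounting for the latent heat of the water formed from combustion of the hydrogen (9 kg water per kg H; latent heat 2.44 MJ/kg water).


HHV = LHV + H_frac * 9 * 2.44
= 19.6 + 0.126 * 9 * 2.44
= 22.3670 MJ/kg

22.3670 MJ/kg


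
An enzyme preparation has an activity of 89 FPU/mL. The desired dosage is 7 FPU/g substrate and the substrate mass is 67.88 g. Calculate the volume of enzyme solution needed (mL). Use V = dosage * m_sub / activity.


V = dosage * m_sub / activity
V = 7 * 67.88 / 89
V = 5.3389 mL

5.3389 mL


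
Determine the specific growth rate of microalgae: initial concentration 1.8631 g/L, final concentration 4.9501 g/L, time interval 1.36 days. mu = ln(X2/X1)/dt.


mu = ln(X2/X1) / dt
= ln(4.9501/1.8631) / 1.36
= 0.7185 per day

0.7185 per day


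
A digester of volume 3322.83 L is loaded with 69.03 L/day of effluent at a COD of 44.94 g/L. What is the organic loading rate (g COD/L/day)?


OLR = Q * S / V
= 69.03 * 44.94 / 3322.83
= 0.9336 g/L/day

0.9336 g/L/day


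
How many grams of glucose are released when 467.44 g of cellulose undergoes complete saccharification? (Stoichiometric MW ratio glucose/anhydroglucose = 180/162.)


glucose = cellulose * 180/162
= 467.44 * 180/162
= 519.3778 g

519.3778 g


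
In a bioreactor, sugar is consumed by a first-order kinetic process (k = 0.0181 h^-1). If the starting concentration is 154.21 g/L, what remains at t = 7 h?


S = S0 * exp(-k * t)
S = 154.21 * exp(-0.0181 * 7)
S = 135.8587 g/L

135.8587 g/L


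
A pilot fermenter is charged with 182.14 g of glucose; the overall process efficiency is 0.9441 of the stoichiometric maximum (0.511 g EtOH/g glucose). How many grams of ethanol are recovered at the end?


Actual ethanol: m = 0.511 * 182.14 * 0.9441
m = 87.8707 g

87.8707 g


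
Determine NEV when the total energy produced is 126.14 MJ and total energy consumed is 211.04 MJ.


NEV = E_out - E_in
= 126.14 - 211.04
= -84.9000 MJ

-84.9000 MJ


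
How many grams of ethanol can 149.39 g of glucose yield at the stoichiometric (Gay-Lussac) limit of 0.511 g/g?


Theoretical ethanol yield: m_EtOH = 0.511 * m_glucose
m_EtOH = 0.511 * 149.39 = 76.3383 g

76.3383 g
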